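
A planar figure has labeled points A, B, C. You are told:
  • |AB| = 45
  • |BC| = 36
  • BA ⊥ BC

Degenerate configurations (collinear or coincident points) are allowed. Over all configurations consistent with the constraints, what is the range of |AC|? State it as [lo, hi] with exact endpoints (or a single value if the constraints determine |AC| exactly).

|AC| = 9·√(41)  (≈ 57.6281)

|AB| ∈ {45}
|BC| ∈ {36}
|AC| ∈ {9·√(41)}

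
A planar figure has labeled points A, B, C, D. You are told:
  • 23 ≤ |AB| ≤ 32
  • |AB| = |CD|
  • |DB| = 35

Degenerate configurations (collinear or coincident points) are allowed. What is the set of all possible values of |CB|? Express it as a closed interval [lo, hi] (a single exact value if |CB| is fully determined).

|AB| ∈ [23, 32]
|BD| ∈ {35}
|CD| ∈ [23, 32]
|AD| ∈ [3, 67]
|BC| ∈ [3, 67]
|AC| ∈ [0, 99]

|CB| ∈ [3, 67]  (≈ [3.0000, 67.0000])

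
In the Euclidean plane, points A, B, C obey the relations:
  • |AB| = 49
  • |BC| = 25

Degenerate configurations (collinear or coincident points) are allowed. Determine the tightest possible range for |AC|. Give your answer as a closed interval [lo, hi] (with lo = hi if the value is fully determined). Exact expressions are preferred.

|AB| ∈ {49}
|BC| ∈ {25}
|AC| ∈ [24, 74]

|AC| ∈ [24, 74]  (≈ [24.0000, 74.0000])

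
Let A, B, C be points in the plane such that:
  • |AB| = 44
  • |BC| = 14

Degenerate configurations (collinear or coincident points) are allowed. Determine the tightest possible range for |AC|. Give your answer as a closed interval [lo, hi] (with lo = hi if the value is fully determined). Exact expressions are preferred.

|AC| ∈ [30, 58]  (≈ [30.0000, 58.0000])

|AB| ∈ {44}
|BC| ∈ {14}
|AC| ∈ [30, 58]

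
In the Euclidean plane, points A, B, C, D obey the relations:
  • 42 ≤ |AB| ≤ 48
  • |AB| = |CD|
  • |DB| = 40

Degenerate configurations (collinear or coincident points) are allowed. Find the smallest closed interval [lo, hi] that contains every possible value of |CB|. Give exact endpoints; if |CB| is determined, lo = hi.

|CB| ∈ [2, 88]  (≈ [2.0000, 88.0000])

|AB| ∈ [42, 48]
|BD| ∈ {40}
|CD| ∈ [42, 48]
|AD| ∈ [2, 88]
|BC| ∈ [2, 88]
|AC| ∈ [0, 136]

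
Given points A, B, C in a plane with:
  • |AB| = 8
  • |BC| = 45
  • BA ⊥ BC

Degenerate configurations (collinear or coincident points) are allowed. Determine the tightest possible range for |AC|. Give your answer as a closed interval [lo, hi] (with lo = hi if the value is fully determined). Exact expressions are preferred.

|AC| = √(2089)  (≈ 45.7056)

|AB| ∈ {8}
|BC| ∈ {45}
|AC| ∈ {√(2089)}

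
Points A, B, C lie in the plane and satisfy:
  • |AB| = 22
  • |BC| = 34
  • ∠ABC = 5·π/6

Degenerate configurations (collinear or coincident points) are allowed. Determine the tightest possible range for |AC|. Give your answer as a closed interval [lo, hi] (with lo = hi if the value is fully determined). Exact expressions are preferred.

|AB| ∈ {22}
|BC| ∈ {34}
|AC| ∈ {2·√(187·√(3) + 410)}

|AC| = 2·√(187·√(3) + 410)  (≈ 54.1809)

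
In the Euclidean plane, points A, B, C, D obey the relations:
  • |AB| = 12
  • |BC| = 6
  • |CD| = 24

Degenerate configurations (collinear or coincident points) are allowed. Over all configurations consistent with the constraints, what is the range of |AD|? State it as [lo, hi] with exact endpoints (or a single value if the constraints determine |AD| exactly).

|AB| ∈ {12}
|BC| ∈ {6}
|CD| ∈ {24}
|AC| ∈ [6, 18]
|BD| ∈ [18, 30]
|AD| ∈ [6, 42]

|AD| ∈ [6, 42]  (≈ [6.0000, 42.0000])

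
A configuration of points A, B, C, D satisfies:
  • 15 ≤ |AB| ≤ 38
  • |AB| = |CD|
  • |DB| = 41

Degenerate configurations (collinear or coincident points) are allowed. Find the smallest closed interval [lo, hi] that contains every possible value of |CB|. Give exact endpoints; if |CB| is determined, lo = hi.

|CB| ∈ [3, 79]  (≈ [3.0000, 79.0000])

|AB| ∈ [15, 38]
|BD| ∈ {41}
|CD| ∈ [15, 38]
|AD| ∈ [3, 79]
|BC| ∈ [3, 79]
|AC| ∈ [0, 117]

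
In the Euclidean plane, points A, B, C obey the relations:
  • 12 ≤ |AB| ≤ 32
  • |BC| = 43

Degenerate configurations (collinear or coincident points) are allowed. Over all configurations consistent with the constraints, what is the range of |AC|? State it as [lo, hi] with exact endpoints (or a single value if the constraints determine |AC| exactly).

|AC| ∈ [11, 75]  (≈ [11.0000, 75.0000])

|AB| ∈ [12, 32]
|BC| ∈ {43}
|AC| ∈ [11, 75]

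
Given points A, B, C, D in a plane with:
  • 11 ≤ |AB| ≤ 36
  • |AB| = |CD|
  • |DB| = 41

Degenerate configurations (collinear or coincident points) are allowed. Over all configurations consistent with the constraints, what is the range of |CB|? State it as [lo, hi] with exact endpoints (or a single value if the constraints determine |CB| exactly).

|CB| ∈ [5, 77]  (≈ [5.0000, 77.0000])

|AB| ∈ [11, 36]
|BD| ∈ {41}
|CD| ∈ [11, 36]
|AD| ∈ [5, 77]
|BC| ∈ [5, 77]
|AC| ∈ [0, 113]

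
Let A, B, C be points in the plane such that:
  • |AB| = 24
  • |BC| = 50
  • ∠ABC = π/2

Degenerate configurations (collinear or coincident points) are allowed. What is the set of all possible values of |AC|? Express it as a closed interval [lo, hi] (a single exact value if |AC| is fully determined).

|AB| ∈ {24}
|BC| ∈ {50}
|AC| ∈ {2·√(769)}

|AC| = 2·√(769)  (≈ 55.4617)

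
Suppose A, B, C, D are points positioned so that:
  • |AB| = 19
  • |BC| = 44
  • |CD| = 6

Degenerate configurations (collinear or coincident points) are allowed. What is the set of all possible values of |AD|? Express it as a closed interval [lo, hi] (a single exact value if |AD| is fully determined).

|AD| ∈ [19, 69]  (≈ [19.0000, 69.0000])

|AB| ∈ {19}
|BC| ∈ {44}
|CD| ∈ {6}
|AC| ∈ [25, 63]
|BD| ∈ [38, 50]
|AD| ∈ [19, 69]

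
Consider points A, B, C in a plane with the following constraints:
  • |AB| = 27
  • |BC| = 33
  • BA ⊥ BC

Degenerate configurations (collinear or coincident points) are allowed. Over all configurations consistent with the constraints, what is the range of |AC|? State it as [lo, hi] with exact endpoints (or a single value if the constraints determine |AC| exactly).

|AC| = 3·√(202)  (≈ 42.6380)

|AB| ∈ {27}
|BC| ∈ {33}
|AC| ∈ {3·√(202)}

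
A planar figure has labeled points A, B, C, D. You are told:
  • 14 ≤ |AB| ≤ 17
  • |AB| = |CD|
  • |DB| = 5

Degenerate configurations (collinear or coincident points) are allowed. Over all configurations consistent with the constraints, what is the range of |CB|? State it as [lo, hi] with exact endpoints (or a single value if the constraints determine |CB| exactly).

|CB| ∈ [9, 22]  (≈ [9.0000, 22.0000])

|AB| ∈ [14, 17]
|BD| ∈ {5}
|CD| ∈ [14, 17]
|AD| ∈ [9, 22]
|BC| ∈ [9, 22]
|AC| ∈ [0, 39]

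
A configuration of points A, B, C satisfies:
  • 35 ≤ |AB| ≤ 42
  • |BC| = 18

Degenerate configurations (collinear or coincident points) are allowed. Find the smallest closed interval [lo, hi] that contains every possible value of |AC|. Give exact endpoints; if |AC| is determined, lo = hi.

|AB| ∈ [35, 42]
|BC| ∈ {18}
|AC| ∈ [17, 60]

|AC| ∈ [17, 60]  (≈ [17.0000, 60.0000])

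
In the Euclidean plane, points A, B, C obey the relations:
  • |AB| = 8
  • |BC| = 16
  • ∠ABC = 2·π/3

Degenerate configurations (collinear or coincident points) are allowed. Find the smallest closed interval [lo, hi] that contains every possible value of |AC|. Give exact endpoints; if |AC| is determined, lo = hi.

|AC| = 8·√(7)  (≈ 21.1660)

|AB| ∈ {8}
|BC| ∈ {16}
|AC| ∈ {8·√(7)}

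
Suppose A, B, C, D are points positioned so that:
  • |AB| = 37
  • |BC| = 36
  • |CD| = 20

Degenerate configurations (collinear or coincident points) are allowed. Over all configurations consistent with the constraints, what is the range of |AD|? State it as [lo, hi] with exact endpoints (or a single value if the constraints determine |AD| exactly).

|AB| ∈ {37}
|BC| ∈ {36}
|CD| ∈ {20}
|AC| ∈ [1, 73]
|BD| ∈ [16, 56]
|AD| ∈ [0, 93]

|AD| ∈ [0, 93]  (≈ [0.0000, 93.0000])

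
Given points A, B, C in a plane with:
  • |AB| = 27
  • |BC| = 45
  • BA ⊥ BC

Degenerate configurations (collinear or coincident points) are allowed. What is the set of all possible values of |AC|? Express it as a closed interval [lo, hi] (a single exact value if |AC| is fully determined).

|AC| = 9·√(34)  (≈ 52.4786)

|AB| ∈ {27}
|BC| ∈ {45}
|AC| ∈ {9·√(34)}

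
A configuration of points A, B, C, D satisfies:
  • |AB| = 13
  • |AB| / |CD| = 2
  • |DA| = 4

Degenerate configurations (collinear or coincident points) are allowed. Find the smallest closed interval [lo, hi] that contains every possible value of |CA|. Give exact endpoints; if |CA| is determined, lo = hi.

|CA| ∈ [5/2, 21/2]  (≈ [2.5000, 10.5000])

|AB| ∈ {13}
|AD| ∈ {4}
|CD| ∈ {13/2}
|BD| ∈ [9, 17]
|AC| ∈ [5/2, 21/2]
|BC| ∈ [5/2, 47/2]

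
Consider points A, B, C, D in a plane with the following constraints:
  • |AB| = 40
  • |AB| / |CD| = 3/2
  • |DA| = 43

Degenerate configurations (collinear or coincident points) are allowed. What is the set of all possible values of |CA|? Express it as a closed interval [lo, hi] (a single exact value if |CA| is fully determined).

|CA| ∈ [49/3, 209/3]  (≈ [16.3333, 69.6667])

|AB| ∈ {40}
|AD| ∈ {43}
|CD| ∈ {80/3}
|BD| ∈ [3, 83]
|AC| ∈ [49/3, 209/3]
|BC| ∈ [0, 329/3]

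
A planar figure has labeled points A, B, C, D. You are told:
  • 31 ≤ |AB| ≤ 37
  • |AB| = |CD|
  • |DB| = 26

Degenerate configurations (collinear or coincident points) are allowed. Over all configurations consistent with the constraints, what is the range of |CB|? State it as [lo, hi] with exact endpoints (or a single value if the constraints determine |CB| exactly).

|CB| ∈ [5, 63]  (≈ [5.0000, 63.0000])

|AB| ∈ [31, 37]
|BD| ∈ {26}
|CD| ∈ [31, 37]
|AD| ∈ [5, 63]
|BC| ∈ [5, 63]
|AC| ∈ [0, 100]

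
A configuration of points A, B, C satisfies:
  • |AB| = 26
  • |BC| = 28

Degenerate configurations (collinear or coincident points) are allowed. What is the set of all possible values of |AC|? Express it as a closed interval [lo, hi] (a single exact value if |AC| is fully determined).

|AC| ∈ [2, 54]  (≈ [2.0000, 54.0000])

|AB| ∈ {26}
|BC| ∈ {28}
|AC| ∈ [2, 54]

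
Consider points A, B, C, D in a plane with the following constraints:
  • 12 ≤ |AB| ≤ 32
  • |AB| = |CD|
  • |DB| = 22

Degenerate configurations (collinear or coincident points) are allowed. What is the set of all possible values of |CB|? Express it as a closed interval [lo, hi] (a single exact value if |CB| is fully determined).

|CB| ∈ [0, 54]  (≈ [0.0000, 54.0000])

|AB| ∈ [12, 32]
|BD| ∈ {22}
|CD| ∈ [12, 32]
|AD| ∈ [0, 54]
|BC| ∈ [0, 54]
|AC| ∈ [0, 86]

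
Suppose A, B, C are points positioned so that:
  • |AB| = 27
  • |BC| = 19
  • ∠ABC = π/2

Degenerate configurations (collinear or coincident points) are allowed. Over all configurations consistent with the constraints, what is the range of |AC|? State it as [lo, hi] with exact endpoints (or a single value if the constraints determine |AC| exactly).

|AC| = √(1090)  (≈ 33.0151)

|AB| ∈ {27}
|BC| ∈ {19}
|AC| ∈ {√(1090)}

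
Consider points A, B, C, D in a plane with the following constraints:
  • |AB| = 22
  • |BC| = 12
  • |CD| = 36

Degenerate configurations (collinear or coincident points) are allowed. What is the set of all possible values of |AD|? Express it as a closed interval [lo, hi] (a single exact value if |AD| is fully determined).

|AB| ∈ {22}
|BC| ∈ {12}
|CD| ∈ {36}
|AC| ∈ [10, 34]
|BD| ∈ [24, 48]
|AD| ∈ [2, 70]

|AD| ∈ [2, 70]  (≈ [2.0000, 70.0000])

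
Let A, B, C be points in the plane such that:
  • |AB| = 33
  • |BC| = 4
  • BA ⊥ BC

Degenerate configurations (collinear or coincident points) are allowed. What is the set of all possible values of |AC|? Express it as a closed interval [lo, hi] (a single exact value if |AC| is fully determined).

|AB| ∈ {33}
|BC| ∈ {4}
|AC| ∈ {√(1105)}

|AC| = √(1105)  (≈ 33.2415)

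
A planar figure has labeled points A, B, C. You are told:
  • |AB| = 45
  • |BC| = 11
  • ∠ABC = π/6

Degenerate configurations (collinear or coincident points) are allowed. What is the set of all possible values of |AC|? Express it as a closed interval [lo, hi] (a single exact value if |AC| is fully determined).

|AB| ∈ {45}
|BC| ∈ {11}
|AC| ∈ {√(2146 - 495·√(3))}

|AC| = √(2146 - 495·√(3))  (≈ 35.8976)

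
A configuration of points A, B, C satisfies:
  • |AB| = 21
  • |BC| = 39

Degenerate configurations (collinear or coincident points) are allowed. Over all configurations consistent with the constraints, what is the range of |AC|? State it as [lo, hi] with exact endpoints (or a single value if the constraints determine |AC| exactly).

|AC| ∈ [18, 60]  (≈ [18.0000, 60.0000])

|AB| ∈ {21}
|BC| ∈ {39}
|AC| ∈ [18, 60]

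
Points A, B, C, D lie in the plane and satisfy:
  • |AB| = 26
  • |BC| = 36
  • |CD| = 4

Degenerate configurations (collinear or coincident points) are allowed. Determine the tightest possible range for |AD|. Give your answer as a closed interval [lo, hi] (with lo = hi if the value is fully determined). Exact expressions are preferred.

|AB| ∈ {26}
|BC| ∈ {36}
|CD| ∈ {4}
|AC| ∈ [10, 62]
|BD| ∈ [32, 40]
|AD| ∈ [6, 66]

|AD| ∈ [6, 66]  (≈ [6.0000, 66.0000])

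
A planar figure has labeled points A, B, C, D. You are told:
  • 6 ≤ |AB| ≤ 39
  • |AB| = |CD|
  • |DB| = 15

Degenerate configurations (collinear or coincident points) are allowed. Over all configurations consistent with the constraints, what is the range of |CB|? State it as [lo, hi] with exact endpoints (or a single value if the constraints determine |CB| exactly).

|AB| ∈ [6, 39]
|BD| ∈ {15}
|CD| ∈ [6, 39]
|AD| ∈ [0, 54]
|BC| ∈ [0, 54]
|AC| ∈ [0, 93]

|CB| ∈ [0, 54]  (≈ [0.0000, 54.0000])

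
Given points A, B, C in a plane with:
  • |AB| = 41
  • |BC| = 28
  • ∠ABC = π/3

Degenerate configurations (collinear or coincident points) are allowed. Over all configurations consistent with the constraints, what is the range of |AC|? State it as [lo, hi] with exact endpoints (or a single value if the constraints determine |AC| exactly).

|AC| = √(1317)  (≈ 36.2905)

|AB| ∈ {41}
|BC| ∈ {28}
|AC| ∈ {√(1317)}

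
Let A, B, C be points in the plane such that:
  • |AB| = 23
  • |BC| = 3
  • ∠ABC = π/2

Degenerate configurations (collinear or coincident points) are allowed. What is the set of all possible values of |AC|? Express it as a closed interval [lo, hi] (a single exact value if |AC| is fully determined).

|AB| ∈ {23}
|BC| ∈ {3}
|AC| ∈ {√(538)}

|AC| = √(538)  (≈ 23.1948)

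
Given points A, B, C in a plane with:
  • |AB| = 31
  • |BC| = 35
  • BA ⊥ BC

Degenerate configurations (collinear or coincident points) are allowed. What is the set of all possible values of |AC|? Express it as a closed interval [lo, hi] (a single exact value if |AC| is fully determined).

|AC| = √(2186)  (≈ 46.7547)

|AB| ∈ {31}
|BC| ∈ {35}
|AC| ∈ {√(2186)}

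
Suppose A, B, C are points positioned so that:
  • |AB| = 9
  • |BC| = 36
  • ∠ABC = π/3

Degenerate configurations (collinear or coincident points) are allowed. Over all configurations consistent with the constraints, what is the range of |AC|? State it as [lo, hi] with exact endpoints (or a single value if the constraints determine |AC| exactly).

|AB| ∈ {9}
|BC| ∈ {36}
|AC| ∈ {9·√(13)}

|AC| = 9·√(13)  (≈ 32.4500)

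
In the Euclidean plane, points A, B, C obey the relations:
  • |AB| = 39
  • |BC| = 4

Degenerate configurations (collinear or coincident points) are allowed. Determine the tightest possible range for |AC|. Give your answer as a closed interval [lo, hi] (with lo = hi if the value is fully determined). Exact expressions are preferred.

|AC| ∈ [35, 43]  (≈ [35.0000, 43.0000])

|AB| ∈ {39}
|BC| ∈ {4}
|AC| ∈ [35, 43]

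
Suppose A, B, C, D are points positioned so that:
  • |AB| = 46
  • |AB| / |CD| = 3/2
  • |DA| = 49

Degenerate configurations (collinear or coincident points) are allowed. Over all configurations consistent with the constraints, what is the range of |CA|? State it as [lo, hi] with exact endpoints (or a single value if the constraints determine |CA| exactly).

|CA| ∈ [55/3, 239/3]  (≈ [18.3333, 79.6667])

|AB| ∈ {46}
|AD| ∈ {49}
|CD| ∈ {92/3}
|BD| ∈ [3, 95]
|AC| ∈ [55/3, 239/3]
|BC| ∈ [0, 377/3]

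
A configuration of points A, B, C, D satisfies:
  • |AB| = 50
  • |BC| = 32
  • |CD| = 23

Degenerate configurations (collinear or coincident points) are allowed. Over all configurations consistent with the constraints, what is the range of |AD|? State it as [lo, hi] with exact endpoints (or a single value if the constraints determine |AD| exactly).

|AB| ∈ {50}
|BC| ∈ {32}
|CD| ∈ {23}
|AC| ∈ [18, 82]
|BD| ∈ [9, 55]
|AD| ∈ [0, 105]

|AD| ∈ [0, 105]  (≈ [0.0000, 105.0000])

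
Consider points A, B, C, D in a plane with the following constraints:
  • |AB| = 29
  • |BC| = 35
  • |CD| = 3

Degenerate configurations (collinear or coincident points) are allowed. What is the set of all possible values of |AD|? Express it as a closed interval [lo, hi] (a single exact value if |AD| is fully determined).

|AB| ∈ {29}
|BC| ∈ {35}
|CD| ∈ {3}
|AC| ∈ [6, 64]
|BD| ∈ [32, 38]
|AD| ∈ [3, 67]

|AD| ∈ [3, 67]  (≈ [3.0000, 67.0000])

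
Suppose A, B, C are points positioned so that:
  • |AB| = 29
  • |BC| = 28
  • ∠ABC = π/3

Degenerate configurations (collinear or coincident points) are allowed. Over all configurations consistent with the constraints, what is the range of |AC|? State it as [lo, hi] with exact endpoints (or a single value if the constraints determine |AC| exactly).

|AB| ∈ {29}
|BC| ∈ {28}
|AC| ∈ {√(813)}

|AC| = √(813)  (≈ 28.5132)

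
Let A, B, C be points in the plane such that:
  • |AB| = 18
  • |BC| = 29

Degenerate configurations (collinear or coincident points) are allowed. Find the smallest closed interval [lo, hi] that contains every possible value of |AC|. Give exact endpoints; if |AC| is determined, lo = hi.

|AC| ∈ [11, 47]  (≈ [11.0000, 47.0000])

|AB| ∈ {18}
|BC| ∈ {29}
|AC| ∈ [11, 47]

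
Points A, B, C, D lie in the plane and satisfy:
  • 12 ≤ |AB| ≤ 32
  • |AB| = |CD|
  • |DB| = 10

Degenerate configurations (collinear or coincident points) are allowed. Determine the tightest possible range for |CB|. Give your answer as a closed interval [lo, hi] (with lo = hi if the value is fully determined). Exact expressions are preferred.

|CB| ∈ [2, 42]  (≈ [2.0000, 42.0000])

|AB| ∈ [12, 32]
|BD| ∈ {10}
|CD| ∈ [12, 32]
|AD| ∈ [2, 42]
|BC| ∈ [2, 42]
|AC| ∈ [0, 74]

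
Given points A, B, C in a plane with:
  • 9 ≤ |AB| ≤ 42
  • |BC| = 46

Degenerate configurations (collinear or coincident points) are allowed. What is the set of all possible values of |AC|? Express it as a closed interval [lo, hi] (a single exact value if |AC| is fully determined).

|AC| ∈ [4, 88]  (≈ [4.0000, 88.0000])

|AB| ∈ [9, 42]
|BC| ∈ {46}
|AC| ∈ [4, 88]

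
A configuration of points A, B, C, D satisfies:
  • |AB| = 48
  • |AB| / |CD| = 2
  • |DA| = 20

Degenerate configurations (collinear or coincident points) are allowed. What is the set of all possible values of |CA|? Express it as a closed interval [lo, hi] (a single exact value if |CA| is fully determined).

|CA| ∈ [4, 44]  (≈ [4.0000, 44.0000])

|AB| ∈ {48}
|AD| ∈ {20}
|CD| ∈ {24}
|BD| ∈ [28, 68]
|AC| ∈ [4, 44]
|BC| ∈ [4, 92]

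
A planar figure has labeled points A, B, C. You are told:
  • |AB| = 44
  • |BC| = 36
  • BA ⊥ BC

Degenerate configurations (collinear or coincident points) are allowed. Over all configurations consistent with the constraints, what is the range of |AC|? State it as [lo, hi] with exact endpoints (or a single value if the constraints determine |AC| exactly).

|AB| ∈ {44}
|BC| ∈ {36}
|AC| ∈ {4·√(202)}

|AC| = 4·√(202)  (≈ 56.8507)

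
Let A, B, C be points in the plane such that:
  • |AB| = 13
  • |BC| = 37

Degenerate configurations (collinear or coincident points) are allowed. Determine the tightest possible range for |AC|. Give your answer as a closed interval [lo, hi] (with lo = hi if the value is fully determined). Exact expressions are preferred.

|AC| ∈ [24, 50]  (≈ [24.0000, 50.0000])

|AB| ∈ {13}
|BC| ∈ {37}
|AC| ∈ [24, 50]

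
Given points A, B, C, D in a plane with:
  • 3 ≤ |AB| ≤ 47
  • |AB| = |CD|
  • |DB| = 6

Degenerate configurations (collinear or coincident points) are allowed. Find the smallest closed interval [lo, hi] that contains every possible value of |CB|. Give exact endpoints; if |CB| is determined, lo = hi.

|CB| ∈ [0, 53]  (≈ [0.0000, 53.0000])

|AB| ∈ [3, 47]
|BD| ∈ {6}
|CD| ∈ [3, 47]
|AD| ∈ [0, 53]
|BC| ∈ [0, 53]
|AC| ∈ [0, 100]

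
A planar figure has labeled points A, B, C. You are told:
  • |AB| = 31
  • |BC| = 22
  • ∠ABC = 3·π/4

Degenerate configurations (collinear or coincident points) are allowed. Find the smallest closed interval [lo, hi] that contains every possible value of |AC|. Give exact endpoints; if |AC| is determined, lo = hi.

|AB| ∈ {31}
|BC| ∈ {22}
|AC| ∈ {√(682·√(2) + 1445)}

|AC| = √(682·√(2) + 1445)  (≈ 49.0866)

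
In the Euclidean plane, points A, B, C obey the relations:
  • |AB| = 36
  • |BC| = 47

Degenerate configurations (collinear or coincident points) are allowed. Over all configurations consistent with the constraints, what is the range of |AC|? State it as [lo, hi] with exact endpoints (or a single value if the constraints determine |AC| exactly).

|AC| ∈ [11, 83]  (≈ [11.0000, 83.0000])

|AB| ∈ {36}
|BC| ∈ {47}
|AC| ∈ [11, 83]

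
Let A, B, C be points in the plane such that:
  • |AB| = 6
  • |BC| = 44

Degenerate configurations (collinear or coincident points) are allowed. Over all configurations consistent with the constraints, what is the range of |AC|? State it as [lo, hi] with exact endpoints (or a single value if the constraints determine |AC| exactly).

|AB| ∈ {6}
|BC| ∈ {44}
|AC| ∈ [38, 50]

|AC| ∈ [38, 50]  (≈ [38.0000, 50.0000])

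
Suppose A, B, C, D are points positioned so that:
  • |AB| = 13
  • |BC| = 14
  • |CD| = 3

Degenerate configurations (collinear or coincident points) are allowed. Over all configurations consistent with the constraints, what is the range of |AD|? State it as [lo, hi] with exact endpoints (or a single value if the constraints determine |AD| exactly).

|AB| ∈ {13}
|BC| ∈ {14}
|CD| ∈ {3}
|AC| ∈ [1, 27]
|BD| ∈ [11, 17]
|AD| ∈ [0, 30]

|AD| ∈ [0, 30]  (≈ [0.0000, 30.0000])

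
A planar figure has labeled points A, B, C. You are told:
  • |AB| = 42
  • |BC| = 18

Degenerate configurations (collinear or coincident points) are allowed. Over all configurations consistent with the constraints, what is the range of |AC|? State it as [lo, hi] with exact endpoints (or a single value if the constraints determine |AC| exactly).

|AC| ∈ [24, 60]  (≈ [24.0000, 60.0000])

|AB| ∈ {42}
|BC| ∈ {18}
|AC| ∈ [24, 60]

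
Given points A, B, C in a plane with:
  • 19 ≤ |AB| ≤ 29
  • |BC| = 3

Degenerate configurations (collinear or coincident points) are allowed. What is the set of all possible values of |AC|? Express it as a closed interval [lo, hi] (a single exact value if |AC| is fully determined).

|AB| ∈ [19, 29]
|BC| ∈ {3}
|AC| ∈ [16, 32]

|AC| ∈ [16, 32]  (≈ [16.0000, 32.0000])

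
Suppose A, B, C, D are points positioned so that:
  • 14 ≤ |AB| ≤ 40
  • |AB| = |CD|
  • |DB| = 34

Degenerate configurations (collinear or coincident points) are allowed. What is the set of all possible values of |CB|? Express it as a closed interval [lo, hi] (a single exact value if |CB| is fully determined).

|AB| ∈ [14, 40]
|BD| ∈ {34}
|CD| ∈ [14, 40]
|AD| ∈ [0, 74]
|BC| ∈ [0, 74]
|AC| ∈ [0, 114]

|CB| ∈ [0, 74]  (≈ [0.0000, 74.0000])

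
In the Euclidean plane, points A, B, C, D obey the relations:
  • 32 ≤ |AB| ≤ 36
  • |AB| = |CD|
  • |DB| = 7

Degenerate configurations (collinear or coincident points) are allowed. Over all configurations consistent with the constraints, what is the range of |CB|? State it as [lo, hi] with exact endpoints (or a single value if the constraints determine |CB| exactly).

|AB| ∈ [32, 36]
|BD| ∈ {7}
|CD| ∈ [32, 36]
|AD| ∈ [25, 43]
|BC| ∈ [25, 43]
|AC| ∈ [0, 79]

|CB| ∈ [25, 43]  (≈ [25.0000, 43.0000])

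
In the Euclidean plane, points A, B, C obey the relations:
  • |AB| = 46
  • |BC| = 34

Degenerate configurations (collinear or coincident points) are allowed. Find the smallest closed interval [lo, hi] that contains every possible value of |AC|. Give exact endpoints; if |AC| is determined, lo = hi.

|AC| ∈ [12, 80]  (≈ [12.0000, 80.0000])

|AB| ∈ {46}
|BC| ∈ {34}
|AC| ∈ [12, 80]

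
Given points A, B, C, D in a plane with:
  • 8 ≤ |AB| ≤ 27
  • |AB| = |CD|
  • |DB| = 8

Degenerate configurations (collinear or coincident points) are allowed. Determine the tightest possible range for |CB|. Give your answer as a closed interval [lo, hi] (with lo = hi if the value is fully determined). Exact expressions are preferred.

|CB| ∈ [0, 35]  (≈ [0.0000, 35.0000])

|AB| ∈ [8, 27]
|BD| ∈ {8}
|CD| ∈ [8, 27]
|AD| ∈ [0, 35]
|BC| ∈ [0, 35]
|AC| ∈ [0, 62]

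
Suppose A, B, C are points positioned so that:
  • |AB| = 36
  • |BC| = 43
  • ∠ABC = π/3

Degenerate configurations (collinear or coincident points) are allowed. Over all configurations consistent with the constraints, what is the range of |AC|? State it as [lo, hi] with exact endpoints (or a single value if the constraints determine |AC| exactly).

|AB| ∈ {36}
|BC| ∈ {43}
|AC| ∈ {√(1597)}

|AC| = √(1597)  (≈ 39.9625)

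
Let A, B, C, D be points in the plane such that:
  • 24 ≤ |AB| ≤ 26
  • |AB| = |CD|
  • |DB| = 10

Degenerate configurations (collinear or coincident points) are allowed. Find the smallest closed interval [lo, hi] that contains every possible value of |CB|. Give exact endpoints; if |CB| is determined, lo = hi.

|CB| ∈ [14, 36]  (≈ [14.0000, 36.0000])

|AB| ∈ [24, 26]
|BD| ∈ {10}
|CD| ∈ [24, 26]
|AD| ∈ [14, 36]
|BC| ∈ [14, 36]
|AC| ∈ [0, 62]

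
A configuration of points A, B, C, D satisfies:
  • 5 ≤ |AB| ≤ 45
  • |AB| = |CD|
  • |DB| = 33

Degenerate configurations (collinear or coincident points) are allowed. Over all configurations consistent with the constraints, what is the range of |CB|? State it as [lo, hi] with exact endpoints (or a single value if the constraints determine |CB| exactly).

|CB| ∈ [0, 78]  (≈ [0.0000, 78.0000])

|AB| ∈ [5, 45]
|BD| ∈ {33}
|CD| ∈ [5, 45]
|AD| ∈ [0, 78]
|BC| ∈ [0, 78]
|AC| ∈ [0, 123]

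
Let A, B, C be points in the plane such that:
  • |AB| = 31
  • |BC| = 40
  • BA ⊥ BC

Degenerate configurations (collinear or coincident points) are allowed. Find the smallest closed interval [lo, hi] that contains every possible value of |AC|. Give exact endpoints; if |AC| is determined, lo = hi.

|AC| = √(2561)  (≈ 50.6063)

|AB| ∈ {31}
|BC| ∈ {40}
|AC| ∈ {√(2561)}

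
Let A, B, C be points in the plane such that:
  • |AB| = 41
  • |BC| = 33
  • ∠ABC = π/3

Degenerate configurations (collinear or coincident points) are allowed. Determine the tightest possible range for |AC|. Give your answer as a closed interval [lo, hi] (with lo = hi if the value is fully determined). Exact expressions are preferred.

|AB| ∈ {41}
|BC| ∈ {33}
|AC| ∈ {√(1417)}

|AC| = √(1417)  (≈ 37.6431)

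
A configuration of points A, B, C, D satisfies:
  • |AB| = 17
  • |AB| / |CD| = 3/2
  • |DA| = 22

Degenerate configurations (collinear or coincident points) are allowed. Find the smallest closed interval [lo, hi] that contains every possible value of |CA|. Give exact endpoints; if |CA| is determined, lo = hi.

|AB| ∈ {17}
|AD| ∈ {22}
|CD| ∈ {34/3}
|BD| ∈ [5, 39]
|AC| ∈ [32/3, 100/3]
|BC| ∈ [0, 151/3]

|CA| ∈ [32/3, 100/3]  (≈ [10.6667, 33.3333])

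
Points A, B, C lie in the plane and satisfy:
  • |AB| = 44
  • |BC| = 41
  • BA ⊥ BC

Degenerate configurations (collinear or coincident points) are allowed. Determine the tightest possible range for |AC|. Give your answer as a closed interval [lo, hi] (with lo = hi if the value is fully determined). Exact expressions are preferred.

|AB| ∈ {44}
|BC| ∈ {41}
|AC| ∈ {√(3617)}

|AC| = √(3617)  (≈ 60.1415)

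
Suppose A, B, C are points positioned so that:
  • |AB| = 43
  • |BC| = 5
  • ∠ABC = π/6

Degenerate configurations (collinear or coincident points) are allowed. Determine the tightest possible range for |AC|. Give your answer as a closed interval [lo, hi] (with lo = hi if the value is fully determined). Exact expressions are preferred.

|AC| = √(1874 - 215·√(3))  (≈ 38.7506)

|AB| ∈ {43}
|BC| ∈ {5}
|AC| ∈ {√(1874 - 215·√(3))}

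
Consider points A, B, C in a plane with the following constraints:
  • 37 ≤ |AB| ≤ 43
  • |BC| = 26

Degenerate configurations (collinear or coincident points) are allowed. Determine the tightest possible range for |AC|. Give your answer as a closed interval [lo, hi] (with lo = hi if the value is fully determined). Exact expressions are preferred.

|AB| ∈ [37, 43]
|BC| ∈ {26}
|AC| ∈ [11, 69]

|AC| ∈ [11, 69]  (≈ [11.0000, 69.0000])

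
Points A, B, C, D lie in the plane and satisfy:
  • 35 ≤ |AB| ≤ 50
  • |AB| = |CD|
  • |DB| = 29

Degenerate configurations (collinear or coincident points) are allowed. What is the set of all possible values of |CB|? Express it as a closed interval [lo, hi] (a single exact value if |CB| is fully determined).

|CB| ∈ [6, 79]  (≈ [6.0000, 79.0000])

|AB| ∈ [35, 50]
|BD| ∈ {29}
|CD| ∈ [35, 50]
|AD| ∈ [6, 79]
|BC| ∈ [6, 79]
|AC| ∈ [0, 129]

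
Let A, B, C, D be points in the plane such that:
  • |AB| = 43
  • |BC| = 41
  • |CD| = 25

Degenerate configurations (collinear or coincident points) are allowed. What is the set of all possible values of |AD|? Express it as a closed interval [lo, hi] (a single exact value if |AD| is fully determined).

|AB| ∈ {43}
|BC| ∈ {41}
|CD| ∈ {25}
|AC| ∈ [2, 84]
|BD| ∈ [16, 66]
|AD| ∈ [0, 109]

|AD| ∈ [0, 109]  (≈ [0.0000, 109.0000])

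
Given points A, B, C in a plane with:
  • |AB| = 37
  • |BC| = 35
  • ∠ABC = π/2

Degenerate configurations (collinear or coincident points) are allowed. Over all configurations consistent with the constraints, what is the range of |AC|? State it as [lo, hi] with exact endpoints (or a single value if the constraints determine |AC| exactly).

|AC| = √(2594)  (≈ 50.9313)

|AB| ∈ {37}
|BC| ∈ {35}
|AC| ∈ {√(2594)}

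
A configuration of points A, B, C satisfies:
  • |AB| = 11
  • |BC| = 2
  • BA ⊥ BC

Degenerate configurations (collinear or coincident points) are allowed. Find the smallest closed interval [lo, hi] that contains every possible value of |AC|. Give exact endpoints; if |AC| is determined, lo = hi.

|AB| ∈ {11}
|BC| ∈ {2}
|AC| ∈ {5·√(5)}

|AC| = 5·√(5)  (≈ 11.1803)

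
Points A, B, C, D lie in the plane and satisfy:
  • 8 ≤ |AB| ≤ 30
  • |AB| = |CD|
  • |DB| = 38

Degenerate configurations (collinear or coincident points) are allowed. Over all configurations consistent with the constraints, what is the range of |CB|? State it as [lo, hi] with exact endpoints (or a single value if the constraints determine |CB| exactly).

|CB| ∈ [8, 68]  (≈ [8.0000, 68.0000])

|AB| ∈ [8, 30]
|BD| ∈ {38}
|CD| ∈ [8, 30]
|AD| ∈ [8, 68]
|BC| ∈ [8, 68]
|AC| ∈ [0, 98]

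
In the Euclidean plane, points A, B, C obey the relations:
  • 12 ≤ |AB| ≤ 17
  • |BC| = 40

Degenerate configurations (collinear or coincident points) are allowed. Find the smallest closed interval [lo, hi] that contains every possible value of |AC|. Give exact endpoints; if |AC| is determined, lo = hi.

|AC| ∈ [23, 57]  (≈ [23.0000, 57.0000])

|AB| ∈ [12, 17]
|BC| ∈ {40}
|AC| ∈ [23, 57]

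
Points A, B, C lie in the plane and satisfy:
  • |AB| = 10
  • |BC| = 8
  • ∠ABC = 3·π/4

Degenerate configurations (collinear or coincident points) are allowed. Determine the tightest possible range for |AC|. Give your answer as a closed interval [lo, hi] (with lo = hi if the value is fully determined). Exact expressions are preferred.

|AC| = 2·√(20·√(2) + 41)  (≈ 16.6474)

|AB| ∈ {10}
|BC| ∈ {8}
|AC| ∈ {2·√(20·√(2) + 41)}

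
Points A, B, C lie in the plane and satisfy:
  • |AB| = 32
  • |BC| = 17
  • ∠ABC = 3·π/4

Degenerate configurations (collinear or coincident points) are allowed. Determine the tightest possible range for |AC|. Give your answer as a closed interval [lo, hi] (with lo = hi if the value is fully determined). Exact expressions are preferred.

|AC| = √(544·√(2) + 1313)  (≈ 45.6326)

|AB| ∈ {32}
|BC| ∈ {17}
|AC| ∈ {√(544·√(2) + 1313)}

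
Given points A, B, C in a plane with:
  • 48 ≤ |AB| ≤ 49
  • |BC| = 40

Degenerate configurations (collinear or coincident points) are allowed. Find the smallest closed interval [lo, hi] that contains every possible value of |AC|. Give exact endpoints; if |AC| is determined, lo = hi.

|AC| ∈ [8, 89]  (≈ [8.0000, 89.0000])

|AB| ∈ [48, 49]
|BC| ∈ {40}
|AC| ∈ [8, 89]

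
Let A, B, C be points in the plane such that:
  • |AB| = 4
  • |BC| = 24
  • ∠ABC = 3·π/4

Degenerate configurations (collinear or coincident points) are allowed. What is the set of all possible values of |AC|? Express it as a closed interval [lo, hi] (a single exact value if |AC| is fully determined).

|AC| = 4·√(6·√(2) + 37)  (≈ 26.9771)

|AB| ∈ {4}
|BC| ∈ {24}
|AC| ∈ {4·√(6·√(2) + 37)}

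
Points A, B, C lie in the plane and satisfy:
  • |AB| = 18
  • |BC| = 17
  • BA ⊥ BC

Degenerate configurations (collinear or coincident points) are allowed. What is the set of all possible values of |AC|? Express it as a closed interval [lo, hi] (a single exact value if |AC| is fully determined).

|AC| = √(613)  (≈ 24.7588)

|AB| ∈ {18}
|BC| ∈ {17}
|AC| ∈ {√(613)}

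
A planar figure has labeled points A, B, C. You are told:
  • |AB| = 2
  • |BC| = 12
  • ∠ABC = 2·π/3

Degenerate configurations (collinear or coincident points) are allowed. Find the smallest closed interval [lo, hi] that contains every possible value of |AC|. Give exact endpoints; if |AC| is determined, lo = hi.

|AB| ∈ {2}
|BC| ∈ {12}
|AC| ∈ {2·√(43)}

|AC| = 2·√(43)  (≈ 13.1149)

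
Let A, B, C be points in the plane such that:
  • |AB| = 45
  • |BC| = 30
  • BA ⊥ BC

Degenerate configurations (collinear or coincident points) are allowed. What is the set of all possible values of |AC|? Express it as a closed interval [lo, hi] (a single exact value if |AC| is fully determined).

|AC| = 15·√(13)  (≈ 54.0833)

|AB| ∈ {45}
|BC| ∈ {30}
|AC| ∈ {15·√(13)}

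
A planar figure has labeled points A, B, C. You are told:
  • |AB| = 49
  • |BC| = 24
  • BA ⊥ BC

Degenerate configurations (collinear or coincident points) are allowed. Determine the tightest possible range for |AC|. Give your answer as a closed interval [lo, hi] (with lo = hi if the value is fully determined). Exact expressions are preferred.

|AB| ∈ {49}
|BC| ∈ {24}
|AC| ∈ {√(2977)}

|AC| = √(2977)  (≈ 54.5619)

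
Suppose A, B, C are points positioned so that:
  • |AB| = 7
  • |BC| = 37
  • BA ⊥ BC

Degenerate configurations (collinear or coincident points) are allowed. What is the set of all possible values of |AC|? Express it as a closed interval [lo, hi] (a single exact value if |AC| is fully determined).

|AB| ∈ {7}
|BC| ∈ {37}
|AC| ∈ {√(1418)}

|AC| = √(1418)  (≈ 37.6563)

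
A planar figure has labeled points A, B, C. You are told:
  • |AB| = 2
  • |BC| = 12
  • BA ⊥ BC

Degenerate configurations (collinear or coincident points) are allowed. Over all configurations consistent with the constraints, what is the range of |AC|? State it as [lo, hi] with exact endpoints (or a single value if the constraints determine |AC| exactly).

|AC| = 2·√(37)  (≈ 12.1655)

|AB| ∈ {2}
|BC| ∈ {12}
|AC| ∈ {2·√(37)}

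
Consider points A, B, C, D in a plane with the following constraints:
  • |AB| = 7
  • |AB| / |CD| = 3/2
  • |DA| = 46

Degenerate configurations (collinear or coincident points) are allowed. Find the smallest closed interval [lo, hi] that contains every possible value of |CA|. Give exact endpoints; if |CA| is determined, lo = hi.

|AB| ∈ {7}
|AD| ∈ {46}
|CD| ∈ {14/3}
|BD| ∈ [39, 53]
|AC| ∈ [124/3, 152/3]
|BC| ∈ [103/3, 173/3]

|CA| ∈ [124/3, 152/3]  (≈ [41.3333, 50.6667])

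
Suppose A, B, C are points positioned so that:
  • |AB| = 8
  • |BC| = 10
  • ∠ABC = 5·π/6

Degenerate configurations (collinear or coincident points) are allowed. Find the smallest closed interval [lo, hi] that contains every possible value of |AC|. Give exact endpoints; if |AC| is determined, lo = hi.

|AC| = 2·√(20·√(3) + 41)  (≈ 17.3944)

|AB| ∈ {8}
|BC| ∈ {10}
|AC| ∈ {2·√(20·√(3) + 41)}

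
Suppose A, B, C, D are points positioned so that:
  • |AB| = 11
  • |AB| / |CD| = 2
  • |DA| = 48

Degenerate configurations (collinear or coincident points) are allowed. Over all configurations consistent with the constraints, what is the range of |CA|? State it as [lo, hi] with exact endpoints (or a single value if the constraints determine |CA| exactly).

|AB| ∈ {11}
|AD| ∈ {48}
|CD| ∈ {11/2}
|BD| ∈ [37, 59]
|AC| ∈ [85/2, 107/2]
|BC| ∈ [63/2, 129/2]

|CA| ∈ [85/2, 107/2]  (≈ [42.5000, 53.5000])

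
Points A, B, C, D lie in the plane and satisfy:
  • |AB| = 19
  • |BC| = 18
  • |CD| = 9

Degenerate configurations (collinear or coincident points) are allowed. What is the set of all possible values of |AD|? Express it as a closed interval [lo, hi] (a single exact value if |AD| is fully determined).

|AB| ∈ {19}
|BC| ∈ {18}
|CD| ∈ {9}
|AC| ∈ [1, 37]
|BD| ∈ [9, 27]
|AD| ∈ [0, 46]

|AD| ∈ [0, 46]  (≈ [0.0000, 46.0000])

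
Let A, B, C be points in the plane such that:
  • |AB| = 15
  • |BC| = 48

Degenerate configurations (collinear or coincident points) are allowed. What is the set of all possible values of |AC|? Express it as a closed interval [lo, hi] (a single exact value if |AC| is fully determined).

|AB| ∈ {15}
|BC| ∈ {48}
|AC| ∈ [33, 63]

|AC| ∈ [33, 63]  (≈ [33.0000, 63.0000])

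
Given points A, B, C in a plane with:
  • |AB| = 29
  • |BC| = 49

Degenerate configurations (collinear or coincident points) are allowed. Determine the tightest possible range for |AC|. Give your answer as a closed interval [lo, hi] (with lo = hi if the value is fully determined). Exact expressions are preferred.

|AB| ∈ {29}
|BC| ∈ {49}
|AC| ∈ [20, 78]

|AC| ∈ [20, 78]  (≈ [20.0000, 78.0000])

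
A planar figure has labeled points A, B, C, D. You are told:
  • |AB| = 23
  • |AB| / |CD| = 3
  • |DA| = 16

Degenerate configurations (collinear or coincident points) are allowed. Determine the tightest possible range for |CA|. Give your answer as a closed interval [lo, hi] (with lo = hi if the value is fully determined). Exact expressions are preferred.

|CA| ∈ [25/3, 71/3]  (≈ [8.3333, 23.6667])

|AB| ∈ {23}
|AD| ∈ {16}
|CD| ∈ {23/3}
|BD| ∈ [7, 39]
|AC| ∈ [25/3, 71/3]
|BC| ∈ [0, 140/3]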